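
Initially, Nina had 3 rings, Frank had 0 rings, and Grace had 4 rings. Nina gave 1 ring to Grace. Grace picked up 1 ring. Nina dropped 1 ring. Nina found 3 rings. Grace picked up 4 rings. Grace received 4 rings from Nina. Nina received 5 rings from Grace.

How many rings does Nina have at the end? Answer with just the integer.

Answer: 5

Derivation:
Tracking counts step by step:
Start: Nina=3, Frank=0, Grace=4
Event 1 (Nina -> Grace, 1): Nina: 3 -> 2, Grace: 4 -> 5. State: Nina=2, Frank=0, Grace=5
Event 2 (Grace +1): Grace: 5 -> 6. State: Nina=2, Frank=0, Grace=6
Event 3 (Nina -1): Nina: 2 -> 1. State: Nina=1, Frank=0, Grace=6
Event 4 (Nina +3): Nina: 1 -> 4. State: Nina=4, Frank=0, Grace=6
Event 5 (Grace +4): Grace: 6 -> 10. State: Nina=4, Frank=0, Grace=10
Event 6 (Nina -> Grace, 4): Nina: 4 -> 0, Grace: 10 -> 14. State: Nina=0, Frank=0, Grace=14
Event 7 (Grace -> Nina, 5): Grace: 14 -> 9, Nina: 0 -> 5. State: Nina=5, Frank=0, Grace=9

Nina's final count: 5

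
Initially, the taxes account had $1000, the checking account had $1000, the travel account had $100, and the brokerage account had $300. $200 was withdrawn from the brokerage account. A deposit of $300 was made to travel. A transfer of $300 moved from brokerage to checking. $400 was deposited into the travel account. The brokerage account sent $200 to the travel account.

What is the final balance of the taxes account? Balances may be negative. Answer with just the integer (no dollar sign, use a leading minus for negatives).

Answer: 1000

Derivation:
Tracking account balances step by step:
Start: taxes=1000, checking=1000, travel=100, brokerage=300
Event 1 (withdraw 200 from brokerage): brokerage: 300 - 200 = 100. Balances: taxes=1000, checking=1000, travel=100, brokerage=100
Event 2 (deposit 300 to travel): travel: 100 + 300 = 400. Balances: taxes=1000, checking=1000, travel=400, brokerage=100
Event 3 (transfer 300 brokerage -> checking): brokerage: 100 - 300 = -200, checking: 1000 + 300 = 1300. Balances: taxes=1000, checking=1300, travel=400, brokerage=-200
Event 4 (deposit 400 to travel): travel: 400 + 400 = 800. Balances: taxes=1000, checking=1300, travel=800, brokerage=-200
Event 5 (transfer 200 brokerage -> travel): brokerage: -200 - 200 = -400, travel: 800 + 200 = 1000. Balances: taxes=1000, checking=1300, travel=1000, brokerage=-400

Final balance of taxes: 1000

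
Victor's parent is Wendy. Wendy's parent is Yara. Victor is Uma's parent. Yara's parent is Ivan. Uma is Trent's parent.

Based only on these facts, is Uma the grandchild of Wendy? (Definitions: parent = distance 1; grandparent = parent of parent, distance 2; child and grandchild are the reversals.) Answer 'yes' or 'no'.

Reconstructing the parent chain from the given facts:
  Ivan -> Yara -> Wendy -> Victor -> Uma -> Trent
(each arrow means 'parent of the next')
Positions in the chain (0 = top):
  position of Ivan: 0
  position of Yara: 1
  position of Wendy: 2
  position of Victor: 3
  position of Uma: 4
  position of Trent: 5

Uma is at position 4, Wendy is at position 2; signed distance (j - i) = -2.
'grandchild' requires j - i = -2. Actual distance is -2, so the relation HOLDS.

Answer: yes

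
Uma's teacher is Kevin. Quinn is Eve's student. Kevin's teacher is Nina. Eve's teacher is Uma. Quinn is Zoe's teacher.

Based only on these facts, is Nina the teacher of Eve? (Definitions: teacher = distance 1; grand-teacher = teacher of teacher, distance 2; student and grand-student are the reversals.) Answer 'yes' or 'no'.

Answer: no

Derivation:
Reconstructing the teacher chain from the given facts:
  Nina -> Kevin -> Uma -> Eve -> Quinn -> Zoe
(each arrow means 'teacher of the next')
Positions in the chain (0 = top):
  position of Nina: 0
  position of Kevin: 1
  position of Uma: 2
  position of Eve: 3
  position of Quinn: 4
  position of Zoe: 5

Nina is at position 0, Eve is at position 3; signed distance (j - i) = 3.
'teacher' requires j - i = 1. Actual distance is 3, so the relation does NOT hold.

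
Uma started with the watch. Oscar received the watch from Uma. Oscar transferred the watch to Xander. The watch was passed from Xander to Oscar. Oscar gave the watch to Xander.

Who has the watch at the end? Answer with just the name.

Tracking the watch through each event:
Start: Uma has the watch.
After event 1: Oscar has the watch.
After event 2: Xander has the watch.
After event 3: Oscar has the watch.
After event 4: Xander has the watch.

Answer: Xander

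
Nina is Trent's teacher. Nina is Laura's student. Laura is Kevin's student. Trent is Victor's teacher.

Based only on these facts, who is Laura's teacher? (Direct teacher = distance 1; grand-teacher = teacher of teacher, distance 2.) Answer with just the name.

Reconstructing the teacher chain from the given facts:
  Kevin -> Laura -> Nina -> Trent -> Victor
(each arrow means 'teacher of the next')
Positions in the chain (0 = top):
  position of Kevin: 0
  position of Laura: 1
  position of Nina: 2
  position of Trent: 3
  position of Victor: 4

Laura is at position 1; the teacher is 1 step up the chain, i.e. position 0: Kevin.

Answer: Kevin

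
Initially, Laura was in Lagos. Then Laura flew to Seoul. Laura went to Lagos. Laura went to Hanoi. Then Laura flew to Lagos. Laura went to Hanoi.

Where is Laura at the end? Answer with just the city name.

Answer: Hanoi

Derivation:
Tracking Laura's location:
Start: Laura is in Lagos.
After move 1: Lagos -> Seoul. Laura is in Seoul.
After move 2: Seoul -> Lagos. Laura is in Lagos.
After move 3: Lagos -> Hanoi. Laura is in Hanoi.
After move 4: Hanoi -> Lagos. Laura is in Lagos.
After move 5: Lagos -> Hanoi. Laura is in Hanoi.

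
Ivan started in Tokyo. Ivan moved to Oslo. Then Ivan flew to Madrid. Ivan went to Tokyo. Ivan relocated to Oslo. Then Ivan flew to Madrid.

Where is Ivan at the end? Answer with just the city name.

Tracking Ivan's location:
Start: Ivan is in Tokyo.
After move 1: Tokyo -> Oslo. Ivan is in Oslo.
After move 2: Oslo -> Madrid. Ivan is in Madrid.
After move 3: Madrid -> Tokyo. Ivan is in Tokyo.
After move 4: Tokyo -> Oslo. Ivan is in Oslo.
After move 5: Oslo -> Madrid. Ivan is in Madrid.

Answer: Madrid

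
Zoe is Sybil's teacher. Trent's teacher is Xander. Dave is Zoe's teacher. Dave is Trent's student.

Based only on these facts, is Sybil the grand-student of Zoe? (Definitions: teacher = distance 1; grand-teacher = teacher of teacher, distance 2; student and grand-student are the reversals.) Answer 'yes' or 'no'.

Answer: no

Derivation:
Reconstructing the teacher chain from the given facts:
  Xander -> Trent -> Dave -> Zoe -> Sybil
(each arrow means 'teacher of the next')
Positions in the chain (0 = top):
  position of Xander: 0
  position of Trent: 1
  position of Dave: 2
  position of Zoe: 3
  position of Sybil: 4

Sybil is at position 4, Zoe is at position 3; signed distance (j - i) = -1.
'grand-student' requires j - i = -2. Actual distance is -1, so the relation does NOT hold.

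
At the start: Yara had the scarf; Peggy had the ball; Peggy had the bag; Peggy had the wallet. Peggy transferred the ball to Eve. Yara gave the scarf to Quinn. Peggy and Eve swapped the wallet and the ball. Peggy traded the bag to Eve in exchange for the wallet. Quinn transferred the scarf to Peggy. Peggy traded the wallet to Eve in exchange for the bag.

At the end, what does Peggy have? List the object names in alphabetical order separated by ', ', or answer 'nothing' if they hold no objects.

Answer: bag, ball, scarf

Derivation:
Tracking all object holders:
Start: scarf:Yara, ball:Peggy, bag:Peggy, wallet:Peggy
Event 1 (give ball: Peggy -> Eve). State: scarf:Yara, ball:Eve, bag:Peggy, wallet:Peggy
Event 2 (give scarf: Yara -> Quinn). State: scarf:Quinn, ball:Eve, bag:Peggy, wallet:Peggy
Event 3 (swap wallet<->ball: now wallet:Eve, ball:Peggy). State: scarf:Quinn, ball:Peggy, bag:Peggy, wallet:Eve
Event 4 (swap bag<->wallet: now bag:Eve, wallet:Peggy). State: scarf:Quinn, ball:Peggy, bag:Eve, wallet:Peggy
Event 5 (give scarf: Quinn -> Peggy). State: scarf:Peggy, ball:Peggy, bag:Eve, wallet:Peggy
Event 6 (swap wallet<->bag: now wallet:Eve, bag:Peggy). State: scarf:Peggy, ball:Peggy, bag:Peggy, wallet:Eve

Final state: scarf:Peggy, ball:Peggy, bag:Peggy, wallet:Eve
Peggy holds: bag, ball, scarf.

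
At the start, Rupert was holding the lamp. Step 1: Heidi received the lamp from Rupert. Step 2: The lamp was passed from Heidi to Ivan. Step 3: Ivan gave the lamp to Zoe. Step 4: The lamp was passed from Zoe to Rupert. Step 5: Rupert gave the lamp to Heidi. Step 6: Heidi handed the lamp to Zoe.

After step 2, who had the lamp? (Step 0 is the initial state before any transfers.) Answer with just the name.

Tracking the lamp holder through step 2:
After step 0 (start): Rupert
After step 1: Heidi
After step 2: Ivan

At step 2, the holder is Ivan.

Answer: Ivan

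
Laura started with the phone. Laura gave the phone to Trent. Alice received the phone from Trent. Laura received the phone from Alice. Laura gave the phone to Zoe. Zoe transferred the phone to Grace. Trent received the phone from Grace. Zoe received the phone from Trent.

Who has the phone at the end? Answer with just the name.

Tracking the phone through each event:
Start: Laura has the phone.
After event 1: Trent has the phone.
After event 2: Alice has the phone.
After event 3: Laura has the phone.
After event 4: Zoe has the phone.
After event 5: Grace has the phone.
After event 6: Trent has the phone.
After event 7: Zoe has the phone.

Answer: Zoe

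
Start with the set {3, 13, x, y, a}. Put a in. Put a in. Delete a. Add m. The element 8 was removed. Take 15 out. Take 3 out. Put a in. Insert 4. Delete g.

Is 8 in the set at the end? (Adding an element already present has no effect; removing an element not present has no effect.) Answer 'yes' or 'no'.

Answer: no

Derivation:
Tracking the set through each operation:
Start: {13, 3, a, x, y}
Event 1 (add a): already present, no change. Set: {13, 3, a, x, y}
Event 2 (add a): already present, no change. Set: {13, 3, a, x, y}
Event 3 (remove a): removed. Set: {13, 3, x, y}
Event 4 (add m): added. Set: {13, 3, m, x, y}
Event 5 (remove 8): not present, no change. Set: {13, 3, m, x, y}
Event 6 (remove 15): not present, no change. Set: {13, 3, m, x, y}
Event 7 (remove 3): removed. Set: {13, m, x, y}
Event 8 (add a): added. Set: {13, a, m, x, y}
Event 9 (add 4): added. Set: {13, 4, a, m, x, y}
Event 10 (remove g): not present, no change. Set: {13, 4, a, m, x, y}

Final set: {13, 4, a, m, x, y} (size 6)
8 is NOT in the final set.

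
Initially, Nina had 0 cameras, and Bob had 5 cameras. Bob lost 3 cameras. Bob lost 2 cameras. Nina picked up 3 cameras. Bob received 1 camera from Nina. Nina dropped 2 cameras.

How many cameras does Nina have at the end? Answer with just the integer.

Answer: 0

Derivation:
Tracking counts step by step:
Start: Nina=0, Bob=5
Event 1 (Bob -3): Bob: 5 -> 2. State: Nina=0, Bob=2
Event 2 (Bob -2): Bob: 2 -> 0. State: Nina=0, Bob=0
Event 3 (Nina +3): Nina: 0 -> 3. State: Nina=3, Bob=0
Event 4 (Nina -> Bob, 1): Nina: 3 -> 2, Bob: 0 -> 1. State: Nina=2, Bob=1
Event 5 (Nina -2): Nina: 2 -> 0. State: Nina=0, Bob=1

Nina's final count: 0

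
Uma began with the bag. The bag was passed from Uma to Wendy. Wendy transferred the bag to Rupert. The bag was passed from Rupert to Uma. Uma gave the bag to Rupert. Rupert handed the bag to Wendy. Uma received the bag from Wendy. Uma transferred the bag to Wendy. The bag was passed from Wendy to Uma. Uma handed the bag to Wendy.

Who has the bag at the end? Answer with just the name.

Answer: Wendy

Derivation:
Tracking the bag through each event:
Start: Uma has the bag.
After event 1: Wendy has the bag.
After event 2: Rupert has the bag.
After event 3: Uma has the bag.
After event 4: Rupert has the bag.
After event 5: Wendy has the bag.
After event 6: Uma has the bag.
After event 7: Wendy has the bag.
After event 8: Uma has the bag.
After event 9: Wendy has the bag.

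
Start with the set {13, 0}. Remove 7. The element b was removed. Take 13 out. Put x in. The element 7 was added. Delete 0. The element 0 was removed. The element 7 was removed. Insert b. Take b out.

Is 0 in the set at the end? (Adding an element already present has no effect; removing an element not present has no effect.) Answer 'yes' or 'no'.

Answer: no

Derivation:
Tracking the set through each operation:
Start: {0, 13}
Event 1 (remove 7): not present, no change. Set: {0, 13}
Event 2 (remove b): not present, no change. Set: {0, 13}
Event 3 (remove 13): removed. Set: {0}
Event 4 (add x): added. Set: {0, x}
Event 5 (add 7): added. Set: {0, 7, x}
Event 6 (remove 0): removed. Set: {7, x}
Event 7 (remove 0): not present, no change. Set: {7, x}
Event 8 (remove 7): removed. Set: {x}
Event 9 (add b): added. Set: {b, x}
Event 10 (remove b): removed. Set: {x}

Final set: {x} (size 1)
0 is NOT in the final set.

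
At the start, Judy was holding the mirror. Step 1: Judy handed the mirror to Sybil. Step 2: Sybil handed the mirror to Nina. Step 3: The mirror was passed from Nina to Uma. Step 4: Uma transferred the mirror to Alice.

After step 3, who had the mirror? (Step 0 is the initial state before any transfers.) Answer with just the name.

Answer: Uma

Derivation:
Tracking the mirror holder through step 3:
After step 0 (start): Judy
After step 1: Sybil
After step 2: Nina
After step 3: Uma

At step 3, the holder is Uma.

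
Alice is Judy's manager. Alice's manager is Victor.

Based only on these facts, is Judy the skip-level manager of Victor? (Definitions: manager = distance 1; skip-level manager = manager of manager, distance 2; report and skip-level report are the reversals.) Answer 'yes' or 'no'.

Answer: no

Derivation:
Reconstructing the manager chain from the given facts:
  Victor -> Alice -> Judy
(each arrow means 'manager of the next')
Positions in the chain (0 = top):
  position of Victor: 0
  position of Alice: 1
  position of Judy: 2

Judy is at position 2, Victor is at position 0; signed distance (j - i) = -2.
'skip-level manager' requires j - i = 2. Actual distance is -2, so the relation does NOT hold.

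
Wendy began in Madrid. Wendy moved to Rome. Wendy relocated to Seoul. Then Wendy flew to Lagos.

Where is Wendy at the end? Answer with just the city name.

Tracking Wendy's location:
Start: Wendy is in Madrid.
After move 1: Madrid -> Rome. Wendy is in Rome.
After move 2: Rome -> Seoul. Wendy is in Seoul.
After move 3: Seoul -> Lagos. Wendy is in Lagos.

Answer: Lagos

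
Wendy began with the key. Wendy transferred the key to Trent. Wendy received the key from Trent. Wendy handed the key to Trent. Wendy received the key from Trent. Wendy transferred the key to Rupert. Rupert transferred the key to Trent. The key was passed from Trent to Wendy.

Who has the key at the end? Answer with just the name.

Tracking the key through each event:
Start: Wendy has the key.
After event 1: Trent has the key.
After event 2: Wendy has the key.
After event 3: Trent has the key.
After event 4: Wendy has the key.
After event 5: Rupert has the key.
After event 6: Trent has the key.
After event 7: Wendy has the key.

Answer: Wendy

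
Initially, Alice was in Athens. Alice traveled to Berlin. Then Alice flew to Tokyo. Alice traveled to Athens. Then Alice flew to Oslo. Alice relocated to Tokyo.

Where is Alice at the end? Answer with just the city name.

Tracking Alice's location:
Start: Alice is in Athens.
After move 1: Athens -> Berlin. Alice is in Berlin.
After move 2: Berlin -> Tokyo. Alice is in Tokyo.
After move 3: Tokyo -> Athens. Alice is in Athens.
After move 4: Athens -> Oslo. Alice is in Oslo.
After move 5: Oslo -> Tokyo. Alice is in Tokyo.

Answer: Tokyo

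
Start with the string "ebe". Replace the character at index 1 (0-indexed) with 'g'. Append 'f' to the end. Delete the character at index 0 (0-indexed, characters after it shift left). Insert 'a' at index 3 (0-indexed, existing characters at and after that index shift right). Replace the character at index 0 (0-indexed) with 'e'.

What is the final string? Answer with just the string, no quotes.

Applying each edit step by step:
Start: "ebe"
Op 1 (replace idx 1: 'b' -> 'g'): "ebe" -> "ege"
Op 2 (append 'f'): "ege" -> "egef"
Op 3 (delete idx 0 = 'e'): "egef" -> "gef"
Op 4 (insert 'a' at idx 3): "gef" -> "gefa"
Op 5 (replace idx 0: 'g' -> 'e'): "gefa" -> "eefa"

Answer: eefa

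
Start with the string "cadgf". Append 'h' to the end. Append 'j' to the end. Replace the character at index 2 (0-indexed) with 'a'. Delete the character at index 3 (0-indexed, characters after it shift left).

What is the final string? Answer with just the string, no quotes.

Applying each edit step by step:
Start: "cadgf"
Op 1 (append 'h'): "cadgf" -> "cadgfh"
Op 2 (append 'j'): "cadgfh" -> "cadgfhj"
Op 3 (replace idx 2: 'd' -> 'a'): "cadgfhj" -> "caagfhj"
Op 4 (delete idx 3 = 'g'): "caagfhj" -> "caafhj"

Answer: caafhj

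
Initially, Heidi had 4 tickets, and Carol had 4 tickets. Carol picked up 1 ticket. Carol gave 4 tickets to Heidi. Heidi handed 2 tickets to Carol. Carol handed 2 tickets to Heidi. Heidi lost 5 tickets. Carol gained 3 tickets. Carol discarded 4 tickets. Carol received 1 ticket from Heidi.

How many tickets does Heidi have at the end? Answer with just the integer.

Tracking counts step by step:
Start: Heidi=4, Carol=4
Event 1 (Carol +1): Carol: 4 -> 5. State: Heidi=4, Carol=5
Event 2 (Carol -> Heidi, 4): Carol: 5 -> 1, Heidi: 4 -> 8. State: Heidi=8, Carol=1
Event 3 (Heidi -> Carol, 2): Heidi: 8 -> 6, Carol: 1 -> 3. State: Heidi=6, Carol=3
Event 4 (Carol -> Heidi, 2): Carol: 3 -> 1, Heidi: 6 -> 8. State: Heidi=8, Carol=1
Event 5 (Heidi -5): Heidi: 8 -> 3. State: Heidi=3, Carol=1
Event 6 (Carol +3): Carol: 1 -> 4. State: Heidi=3, Carol=4
Event 7 (Carol -4): Carol: 4 -> 0. State: Heidi=3, Carol=0
Event 8 (Heidi -> Carol, 1): Heidi: 3 -> 2, Carol: 0 -> 1. State: Heidi=2, Carol=1

Heidi's final count: 2

Answer: 2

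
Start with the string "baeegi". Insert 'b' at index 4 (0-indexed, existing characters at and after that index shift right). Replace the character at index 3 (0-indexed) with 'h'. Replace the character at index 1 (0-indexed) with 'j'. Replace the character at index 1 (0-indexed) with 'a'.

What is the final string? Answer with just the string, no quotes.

Answer: baehbgi

Derivation:
Applying each edit step by step:
Start: "baeegi"
Op 1 (insert 'b' at idx 4): "baeegi" -> "baeebgi"
Op 2 (replace idx 3: 'e' -> 'h'): "baeebgi" -> "baehbgi"
Op 3 (replace idx 1: 'a' -> 'j'): "baehbgi" -> "bjehbgi"
Op 4 (replace idx 1: 'j' -> 'a'): "bjehbgi" -> "baehbgi"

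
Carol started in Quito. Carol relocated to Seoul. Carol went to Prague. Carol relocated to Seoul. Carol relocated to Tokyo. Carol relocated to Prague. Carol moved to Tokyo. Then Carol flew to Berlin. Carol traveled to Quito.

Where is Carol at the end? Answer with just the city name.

Answer: Quito

Derivation:
Tracking Carol's location:
Start: Carol is in Quito.
After move 1: Quito -> Seoul. Carol is in Seoul.
After move 2: Seoul -> Prague. Carol is in Prague.
After move 3: Prague -> Seoul. Carol is in Seoul.
After move 4: Seoul -> Tokyo. Carol is in Tokyo.
After move 5: Tokyo -> Prague. Carol is in Prague.
After move 6: Prague -> Tokyo. Carol is in Tokyo.
After move 7: Tokyo -> Berlin. Carol is in Berlin.
After move 8: Berlin -> Quito. Carol is in Quito.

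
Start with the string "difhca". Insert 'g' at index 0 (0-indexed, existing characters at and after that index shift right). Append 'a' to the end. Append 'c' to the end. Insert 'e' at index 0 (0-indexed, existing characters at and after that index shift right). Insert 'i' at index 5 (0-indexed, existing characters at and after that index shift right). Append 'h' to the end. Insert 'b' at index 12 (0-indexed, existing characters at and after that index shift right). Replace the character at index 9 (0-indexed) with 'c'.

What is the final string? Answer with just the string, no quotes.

Answer: egdifihcacchb

Derivation:
Applying each edit step by step:
Start: "difhca"
Op 1 (insert 'g' at idx 0): "difhca" -> "gdifhca"
Op 2 (append 'a'): "gdifhca" -> "gdifhcaa"
Op 3 (append 'c'): "gdifhcaa" -> "gdifhcaac"
Op 4 (insert 'e' at idx 0): "gdifhcaac" -> "egdifhcaac"
Op 5 (insert 'i' at idx 5): "egdifhcaac" -> "egdifihcaac"
Op 6 (append 'h'): "egdifihcaac" -> "egdifihcaach"
Op 7 (insert 'b' at idx 12): "egdifihcaach" -> "egdifihcaachb"
Op 8 (replace idx 9: 'a' -> 'c'): "egdifihcaachb" -> "egdifihcacchb"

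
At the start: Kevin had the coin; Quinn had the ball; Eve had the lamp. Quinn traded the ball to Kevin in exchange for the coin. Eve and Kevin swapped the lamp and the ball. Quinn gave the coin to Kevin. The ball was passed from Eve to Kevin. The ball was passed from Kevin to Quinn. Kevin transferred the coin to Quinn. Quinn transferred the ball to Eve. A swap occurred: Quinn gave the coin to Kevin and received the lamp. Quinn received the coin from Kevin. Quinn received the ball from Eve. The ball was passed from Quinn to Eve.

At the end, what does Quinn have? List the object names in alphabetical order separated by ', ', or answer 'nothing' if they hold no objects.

Tracking all object holders:
Start: coin:Kevin, ball:Quinn, lamp:Eve
Event 1 (swap ball<->coin: now ball:Kevin, coin:Quinn). State: coin:Quinn, ball:Kevin, lamp:Eve
Event 2 (swap lamp<->ball: now lamp:Kevin, ball:Eve). State: coin:Quinn, ball:Eve, lamp:Kevin
Event 3 (give coin: Quinn -> Kevin). State: coin:Kevin, ball:Eve, lamp:Kevin
Event 4 (give ball: Eve -> Kevin). State: coin:Kevin, ball:Kevin, lamp:Kevin
Event 5 (give ball: Kevin -> Quinn). State: coin:Kevin, ball:Quinn, lamp:Kevin
Event 6 (give coin: Kevin -> Quinn). State: coin:Quinn, ball:Quinn, lamp:Kevin
Event 7 (give ball: Quinn -> Eve). State: coin:Quinn, ball:Eve, lamp:Kevin
Event 8 (swap coin<->lamp: now coin:Kevin, lamp:Quinn). State: coin:Kevin, ball:Eve, lamp:Quinn
Event 9 (give coin: Kevin -> Quinn). State: coin:Quinn, ball:Eve, lamp:Quinn
Event 10 (give ball: Eve -> Quinn). State: coin:Quinn, ball:Quinn, lamp:Quinn
Event 11 (give ball: Quinn -> Eve). State: coin:Quinn, ball:Eve, lamp:Quinn

Final state: coin:Quinn, ball:Eve, lamp:Quinn
Quinn holds: coin, lamp.

Answer: coin, lamp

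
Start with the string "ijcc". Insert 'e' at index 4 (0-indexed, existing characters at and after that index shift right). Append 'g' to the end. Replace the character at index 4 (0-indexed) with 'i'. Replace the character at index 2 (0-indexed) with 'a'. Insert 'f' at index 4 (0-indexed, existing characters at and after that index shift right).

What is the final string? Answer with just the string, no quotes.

Answer: ijacfig

Derivation:
Applying each edit step by step:
Start: "ijcc"
Op 1 (insert 'e' at idx 4): "ijcc" -> "ijcce"
Op 2 (append 'g'): "ijcce" -> "ijcceg"
Op 3 (replace idx 4: 'e' -> 'i'): "ijcceg" -> "ijccig"
Op 4 (replace idx 2: 'c' -> 'a'): "ijccig" -> "ijacig"
Op 5 (insert 'f' at idx 4): "ijacig" -> "ijacfig"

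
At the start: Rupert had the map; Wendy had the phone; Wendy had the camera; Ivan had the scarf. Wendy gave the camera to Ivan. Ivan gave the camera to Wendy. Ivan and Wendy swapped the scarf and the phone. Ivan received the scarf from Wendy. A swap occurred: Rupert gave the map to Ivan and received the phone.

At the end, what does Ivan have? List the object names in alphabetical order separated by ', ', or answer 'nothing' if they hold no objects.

Tracking all object holders:
Start: map:Rupert, phone:Wendy, camera:Wendy, scarf:Ivan
Event 1 (give camera: Wendy -> Ivan). State: map:Rupert, phone:Wendy, camera:Ivan, scarf:Ivan
Event 2 (give camera: Ivan -> Wendy). State: map:Rupert, phone:Wendy, camera:Wendy, scarf:Ivan
Event 3 (swap scarf<->phone: now scarf:Wendy, phone:Ivan). State: map:Rupert, phone:Ivan, camera:Wendy, scarf:Wendy
Event 4 (give scarf: Wendy -> Ivan). State: map:Rupert, phone:Ivan, camera:Wendy, scarf:Ivan
Event 5 (swap map<->phone: now map:Ivan, phone:Rupert). State: map:Ivan, phone:Rupert, camera:Wendy, scarf:Ivan

Final state: map:Ivan, phone:Rupert, camera:Wendy, scarf:Ivan
Ivan holds: map, scarf.

Answer: map, scarf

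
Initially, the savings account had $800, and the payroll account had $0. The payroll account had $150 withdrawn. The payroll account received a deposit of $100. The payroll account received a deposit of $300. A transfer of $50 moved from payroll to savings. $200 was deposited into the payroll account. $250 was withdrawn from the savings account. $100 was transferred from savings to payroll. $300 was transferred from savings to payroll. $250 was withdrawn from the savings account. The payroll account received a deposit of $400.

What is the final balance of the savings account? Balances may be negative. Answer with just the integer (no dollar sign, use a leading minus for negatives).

Answer: -50

Derivation:
Tracking account balances step by step:
Start: savings=800, payroll=0
Event 1 (withdraw 150 from payroll): payroll: 0 - 150 = -150. Balances: savings=800, payroll=-150
Event 2 (deposit 100 to payroll): payroll: -150 + 100 = -50. Balances: savings=800, payroll=-50
Event 3 (deposit 300 to payroll): payroll: -50 + 300 = 250. Balances: savings=800, payroll=250
Event 4 (transfer 50 payroll -> savings): payroll: 250 - 50 = 200, savings: 800 + 50 = 850. Balances: savings=850, payroll=200
Event 5 (deposit 200 to payroll): payroll: 200 + 200 = 400. Balances: savings=850, payroll=400
Event 6 (withdraw 250 from savings): savings: 850 - 250 = 600. Balances: savings=600, payroll=400
Event 7 (transfer 100 savings -> payroll): savings: 600 - 100 = 500, payroll: 400 + 100 = 500. Balances: savings=500, payroll=500
Event 8 (transfer 300 savings -> payroll): savings: 500 - 300 = 200, payroll: 500 + 300 = 800. Balances: savings=200, payroll=800
Event 9 (withdraw 250 from savings): savings: 200 - 250 = -50. Balances: savings=-50, payroll=800
Event 10 (deposit 400 to payroll): payroll: 800 + 400 = 1200. Balances: savings=-50, payroll=1200

Final balance of savings: -50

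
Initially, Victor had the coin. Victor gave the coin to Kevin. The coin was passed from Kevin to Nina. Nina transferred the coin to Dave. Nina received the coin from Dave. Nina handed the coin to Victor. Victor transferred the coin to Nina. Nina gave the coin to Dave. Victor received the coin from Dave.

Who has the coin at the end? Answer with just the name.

Answer: Victor

Derivation:
Tracking the coin through each event:
Start: Victor has the coin.
After event 1: Kevin has the coin.
After event 2: Nina has the coin.
After event 3: Dave has the coin.
After event 4: Nina has the coin.
After event 5: Victor has the coin.
After event 6: Nina has the coin.
After event 7: Dave has the coin.
After event 8: Victor has the coin.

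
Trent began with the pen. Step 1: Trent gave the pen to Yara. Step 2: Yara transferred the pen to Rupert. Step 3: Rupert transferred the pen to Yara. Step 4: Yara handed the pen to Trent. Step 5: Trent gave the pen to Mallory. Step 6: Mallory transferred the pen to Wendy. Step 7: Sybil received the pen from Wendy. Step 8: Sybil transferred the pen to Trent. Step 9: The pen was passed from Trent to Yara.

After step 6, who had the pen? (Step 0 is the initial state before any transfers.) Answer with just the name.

Tracking the pen holder through step 6:
After step 0 (start): Trent
After step 1: Yara
After step 2: Rupert
After step 3: Yara
After step 4: Trent
After step 5: Mallory
After step 6: Wendy

At step 6, the holder is Wendy.

Answer: Wendy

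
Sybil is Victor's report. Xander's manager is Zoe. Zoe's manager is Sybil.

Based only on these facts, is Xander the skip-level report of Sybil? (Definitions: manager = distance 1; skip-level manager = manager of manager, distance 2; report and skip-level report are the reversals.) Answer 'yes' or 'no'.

Reconstructing the manager chain from the given facts:
  Victor -> Sybil -> Zoe -> Xander
(each arrow means 'manager of the next')
Positions in the chain (0 = top):
  position of Victor: 0
  position of Sybil: 1
  position of Zoe: 2
  position of Xander: 3

Xander is at position 3, Sybil is at position 1; signed distance (j - i) = -2.
'skip-level report' requires j - i = -2. Actual distance is -2, so the relation HOLDS.

Answer: yes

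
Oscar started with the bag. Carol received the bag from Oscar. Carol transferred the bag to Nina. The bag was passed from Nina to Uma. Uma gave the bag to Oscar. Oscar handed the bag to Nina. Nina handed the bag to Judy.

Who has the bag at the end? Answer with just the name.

Answer: Judy

Derivation:
Tracking the bag through each event:
Start: Oscar has the bag.
After event 1: Carol has the bag.
After event 2: Nina has the bag.
After event 3: Uma has the bag.
After event 4: Oscar has the bag.
After event 5: Nina has the bag.
After event 6: Judy has the bag.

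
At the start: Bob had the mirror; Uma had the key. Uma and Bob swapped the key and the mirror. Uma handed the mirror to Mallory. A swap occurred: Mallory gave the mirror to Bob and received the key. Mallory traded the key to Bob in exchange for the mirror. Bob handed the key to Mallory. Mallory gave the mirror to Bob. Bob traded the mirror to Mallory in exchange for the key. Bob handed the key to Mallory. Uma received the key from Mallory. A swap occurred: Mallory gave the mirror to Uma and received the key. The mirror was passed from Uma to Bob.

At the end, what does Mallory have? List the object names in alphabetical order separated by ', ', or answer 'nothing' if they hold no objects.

Answer: key

Derivation:
Tracking all object holders:
Start: mirror:Bob, key:Uma
Event 1 (swap key<->mirror: now key:Bob, mirror:Uma). State: mirror:Uma, key:Bob
Event 2 (give mirror: Uma -> Mallory). State: mirror:Mallory, key:Bob
Event 3 (swap mirror<->key: now mirror:Bob, key:Mallory). State: mirror:Bob, key:Mallory
Event 4 (swap key<->mirror: now key:Bob, mirror:Mallory). State: mirror:Mallory, key:Bob
Event 5 (give key: Bob -> Mallory). State: mirror:Mallory, key:Mallory
Event 6 (give mirror: Mallory -> Bob). State: mirror:Bob, key:Mallory
Event 7 (swap mirror<->key: now mirror:Mallory, key:Bob). State: mirror:Mallory, key:Bob
Event 8 (give key: Bob -> Mallory). State: mirror:Mallory, key:Mallory
Event 9 (give key: Mallory -> Uma). State: mirror:Mallory, key:Uma
Event 10 (swap mirror<->key: now mirror:Uma, key:Mallory). State: mirror:Uma, key:Mallory
Event 11 (give mirror: Uma -> Bob). State: mirror:Bob, key:Mallory

Final state: mirror:Bob, key:Mallory
Mallory holds: key.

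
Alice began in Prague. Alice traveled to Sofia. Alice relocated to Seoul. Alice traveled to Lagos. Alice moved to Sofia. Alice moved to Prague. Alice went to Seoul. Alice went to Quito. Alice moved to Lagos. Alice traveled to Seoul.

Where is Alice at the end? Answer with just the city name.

Answer: Seoul

Derivation:
Tracking Alice's location:
Start: Alice is in Prague.
After move 1: Prague -> Sofia. Alice is in Sofia.
After move 2: Sofia -> Seoul. Alice is in Seoul.
After move 3: Seoul -> Lagos. Alice is in Lagos.
After move 4: Lagos -> Sofia. Alice is in Sofia.
After move 5: Sofia -> Prague. Alice is in Prague.
After move 6: Prague -> Seoul. Alice is in Seoul.
After move 7: Seoul -> Quito. Alice is in Quito.
After move 8: Quito -> Lagos. Alice is in Lagos.
After move 9: Lagos -> Seoul. Alice is in Seoul.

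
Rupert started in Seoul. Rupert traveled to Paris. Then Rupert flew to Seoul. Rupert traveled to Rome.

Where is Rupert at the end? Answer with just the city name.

Answer: Rome

Derivation:
Tracking Rupert's location:
Start: Rupert is in Seoul.
After move 1: Seoul -> Paris. Rupert is in Paris.
After move 2: Paris -> Seoul. Rupert is in Seoul.
After move 3: Seoul -> Rome. Rupert is in Rome.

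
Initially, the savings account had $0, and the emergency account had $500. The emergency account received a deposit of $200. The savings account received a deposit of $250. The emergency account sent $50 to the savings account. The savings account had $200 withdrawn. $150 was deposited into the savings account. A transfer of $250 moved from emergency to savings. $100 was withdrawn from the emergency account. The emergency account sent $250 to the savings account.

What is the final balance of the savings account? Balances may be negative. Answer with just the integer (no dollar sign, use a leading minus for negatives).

Tracking account balances step by step:
Start: savings=0, emergency=500
Event 1 (deposit 200 to emergency): emergency: 500 + 200 = 700. Balances: savings=0, emergency=700
Event 2 (deposit 250 to savings): savings: 0 + 250 = 250. Balances: savings=250, emergency=700
Event 3 (transfer 50 emergency -> savings): emergency: 700 - 50 = 650, savings: 250 + 50 = 300. Balances: savings=300, emergency=650
Event 4 (withdraw 200 from savings): savings: 300 - 200 = 100. Balances: savings=100, emergency=650
Event 5 (deposit 150 to savings): savings: 100 + 150 = 250. Balances: savings=250, emergency=650
Event 6 (transfer 250 emergency -> savings): emergency: 650 - 250 = 400, savings: 250 + 250 = 500. Balances: savings=500, emergency=400
Event 7 (withdraw 100 from emergency): emergency: 400 - 100 = 300. Balances: savings=500, emergency=300
Event 8 (transfer 250 emergency -> savings): emergency: 300 - 250 = 50, savings: 500 + 250 = 750. Balances: savings=750, emergency=50

Final balance of savings: 750

Answer: 750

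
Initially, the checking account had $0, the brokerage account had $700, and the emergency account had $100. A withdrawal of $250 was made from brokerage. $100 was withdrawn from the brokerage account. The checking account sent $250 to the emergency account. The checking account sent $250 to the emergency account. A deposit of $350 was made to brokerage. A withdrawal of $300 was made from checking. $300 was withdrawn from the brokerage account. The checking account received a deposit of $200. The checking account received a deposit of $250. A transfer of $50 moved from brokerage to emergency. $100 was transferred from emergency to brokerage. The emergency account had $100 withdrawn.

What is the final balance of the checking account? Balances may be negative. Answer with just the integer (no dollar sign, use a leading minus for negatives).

Answer: -350

Derivation:
Tracking account balances step by step:
Start: checking=0, brokerage=700, emergency=100
Event 1 (withdraw 250 from brokerage): brokerage: 700 - 250 = 450. Balances: checking=0, brokerage=450, emergency=100
Event 2 (withdraw 100 from brokerage): brokerage: 450 - 100 = 350. Balances: checking=0, brokerage=350, emergency=100
Event 3 (transfer 250 checking -> emergency): checking: 0 - 250 = -250, emergency: 100 + 250 = 350. Balances: checking=-250, brokerage=350, emergency=350
Event 4 (transfer 250 checking -> emergency): checking: -250 - 250 = -500, emergency: 350 + 250 = 600. Balances: checking=-500, brokerage=350, emergency=600
Event 5 (deposit 350 to brokerage): brokerage: 350 + 350 = 700. Balances: checking=-500, brokerage=700, emergency=600
Event 6 (withdraw 300 from checking): checking: -500 - 300 = -800. Balances: checking=-800, brokerage=700, emergency=600
Event 7 (withdraw 300 from brokerage): brokerage: 700 - 300 = 400. Balances: checking=-800, brokerage=400, emergency=600
Event 8 (deposit 200 to checking): checking: -800 + 200 = -600. Balances: checking=-600, brokerage=400, emergency=600
Event 9 (deposit 250 to checking): checking: -600 + 250 = -350. Balances: checking=-350, brokerage=400, emergency=600
Event 10 (transfer 50 brokerage -> emergency): brokerage: 400 - 50 = 350, emergency: 600 + 50 = 650. Balances: checking=-350, brokerage=350, emergency=650
Event 11 (transfer 100 emergency -> brokerage): emergency: 650 - 100 = 550, brokerage: 350 + 100 = 450. Balances: checking=-350, brokerage=450, emergency=550
Event 12 (withdraw 100 from emergency): emergency: 550 - 100 = 450. Balances: checking=-350, brokerage=450, emergency=450

Final balance of checking: -350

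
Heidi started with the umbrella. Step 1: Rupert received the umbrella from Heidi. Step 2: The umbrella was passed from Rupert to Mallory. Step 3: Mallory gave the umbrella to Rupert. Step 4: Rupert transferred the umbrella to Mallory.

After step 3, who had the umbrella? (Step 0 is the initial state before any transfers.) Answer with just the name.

Tracking the umbrella holder through step 3:
After step 0 (start): Heidi
After step 1: Rupert
After step 2: Mallory
After step 3: Rupert

At step 3, the holder is Rupert.

Answer: Rupert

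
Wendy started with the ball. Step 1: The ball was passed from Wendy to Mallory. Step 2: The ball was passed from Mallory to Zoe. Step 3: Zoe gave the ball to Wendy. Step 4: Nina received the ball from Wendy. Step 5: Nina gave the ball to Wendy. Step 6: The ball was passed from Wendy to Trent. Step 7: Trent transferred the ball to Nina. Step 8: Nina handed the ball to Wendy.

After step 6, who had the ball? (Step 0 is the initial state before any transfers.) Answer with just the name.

Answer: Trent

Derivation:
Tracking the ball holder through step 6:
After step 0 (start): Wendy
After step 1: Mallory
After step 2: Zoe
After step 3: Wendy
After step 4: Nina
After step 5: Wendy
After step 6: Trent

At step 6, the holder is Trent.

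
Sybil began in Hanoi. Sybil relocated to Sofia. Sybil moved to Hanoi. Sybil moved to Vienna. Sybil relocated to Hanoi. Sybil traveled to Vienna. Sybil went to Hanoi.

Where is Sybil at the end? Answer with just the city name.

Tracking Sybil's location:
Start: Sybil is in Hanoi.
After move 1: Hanoi -> Sofia. Sybil is in Sofia.
After move 2: Sofia -> Hanoi. Sybil is in Hanoi.
After move 3: Hanoi -> Vienna. Sybil is in Vienna.
After move 4: Vienna -> Hanoi. Sybil is in Hanoi.
After move 5: Hanoi -> Vienna. Sybil is in Vienna.
After move 6: Vienna -> Hanoi. Sybil is in Hanoi.

Answer: Hanoi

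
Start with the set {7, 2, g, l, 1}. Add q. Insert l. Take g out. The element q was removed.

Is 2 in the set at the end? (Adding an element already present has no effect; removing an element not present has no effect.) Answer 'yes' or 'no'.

Tracking the set through each operation:
Start: {1, 2, 7, g, l}
Event 1 (add q): added. Set: {1, 2, 7, g, l, q}
Event 2 (add l): already present, no change. Set: {1, 2, 7, g, l, q}
Event 3 (remove g): removed. Set: {1, 2, 7, l, q}
Event 4 (remove q): removed. Set: {1, 2, 7, l}

Final set: {1, 2, 7, l} (size 4)
2 is in the final set.

Answer: yes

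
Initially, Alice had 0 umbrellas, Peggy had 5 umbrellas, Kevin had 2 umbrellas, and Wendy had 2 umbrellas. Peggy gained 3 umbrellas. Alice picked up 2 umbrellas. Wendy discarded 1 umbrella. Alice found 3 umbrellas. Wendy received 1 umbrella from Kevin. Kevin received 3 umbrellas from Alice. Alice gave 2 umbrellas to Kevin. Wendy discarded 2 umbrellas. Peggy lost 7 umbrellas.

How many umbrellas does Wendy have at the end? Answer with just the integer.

Tracking counts step by step:
Start: Alice=0, Peggy=5, Kevin=2, Wendy=2
Event 1 (Peggy +3): Peggy: 5 -> 8. State: Alice=0, Peggy=8, Kevin=2, Wendy=2
Event 2 (Alice +2): Alice: 0 -> 2. State: Alice=2, Peggy=8, Kevin=2, Wendy=2
Event 3 (Wendy -1): Wendy: 2 -> 1. State: Alice=2, Peggy=8, Kevin=2, Wendy=1
Event 4 (Alice +3): Alice: 2 -> 5. State: Alice=5, Peggy=8, Kevin=2, Wendy=1
Event 5 (Kevin -> Wendy, 1): Kevin: 2 -> 1, Wendy: 1 -> 2. State: Alice=5, Peggy=8, Kevin=1, Wendy=2
Event 6 (Alice -> Kevin, 3): Alice: 5 -> 2, Kevin: 1 -> 4. State: Alice=2, Peggy=8, Kevin=4, Wendy=2
Event 7 (Alice -> Kevin, 2): Alice: 2 -> 0, Kevin: 4 -> 6. State: Alice=0, Peggy=8, Kevin=6, Wendy=2
Event 8 (Wendy -2): Wendy: 2 -> 0. State: Alice=0, Peggy=8, Kevin=6, Wendy=0
Event 9 (Peggy -7): Peggy: 8 -> 1. State: Alice=0, Peggy=1, Kevin=6, Wendy=0

Wendy's final count: 0

Answer: 0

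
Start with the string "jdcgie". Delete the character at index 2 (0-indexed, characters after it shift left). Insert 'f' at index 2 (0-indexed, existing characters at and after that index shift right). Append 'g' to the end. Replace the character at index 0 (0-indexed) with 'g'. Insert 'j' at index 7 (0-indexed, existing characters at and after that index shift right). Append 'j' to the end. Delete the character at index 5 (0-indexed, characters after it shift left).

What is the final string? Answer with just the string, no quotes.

Answer: gdfgigjj

Derivation:
Applying each edit step by step:
Start: "jdcgie"
Op 1 (delete idx 2 = 'c'): "jdcgie" -> "jdgie"
Op 2 (insert 'f' at idx 2): "jdgie" -> "jdfgie"
Op 3 (append 'g'): "jdfgie" -> "jdfgieg"
Op 4 (replace idx 0: 'j' -> 'g'): "jdfgieg" -> "gdfgieg"
Op 5 (insert 'j' at idx 7): "gdfgieg" -> "gdfgiegj"
Op 6 (append 'j'): "gdfgiegj" -> "gdfgiegjj"
Op 7 (delete idx 5 = 'e'): "gdfgiegjj" -> "gdfgigjj"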